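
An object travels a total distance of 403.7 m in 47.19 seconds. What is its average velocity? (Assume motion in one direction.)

v_avg = Δd / Δt = 403.7 / 47.19 = 8.55 m/s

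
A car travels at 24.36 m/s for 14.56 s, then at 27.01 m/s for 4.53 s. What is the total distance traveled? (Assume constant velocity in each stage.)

d₁ = v₁t₁ = 24.36 × 14.56 = 354.6816 m
d₂ = v₂t₂ = 27.01 × 4.53 = 122.3553 m
d_total = 354.6816 + 122.3553 = 477.04 m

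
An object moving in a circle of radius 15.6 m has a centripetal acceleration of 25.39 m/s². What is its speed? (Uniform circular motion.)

v = √(a_c × r) = √(25.39 × 15.6) = 19.9 m/s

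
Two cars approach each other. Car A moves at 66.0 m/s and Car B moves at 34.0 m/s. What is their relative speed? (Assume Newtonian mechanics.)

v_rel = v_A + v_B = 66.0 + 34.0 = 100.0 m/s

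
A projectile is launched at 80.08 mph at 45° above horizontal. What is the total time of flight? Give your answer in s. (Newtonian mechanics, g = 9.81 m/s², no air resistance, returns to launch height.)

v₀ = 80.08 mph × 0.44704 = 35.799 m/s
T = 2 × v₀ × sin(θ) / g = 2 × 35.799 × sin(45°) / 9.81 = 2 × 35.799 × 0.707107 / 9.81 = 5.161 s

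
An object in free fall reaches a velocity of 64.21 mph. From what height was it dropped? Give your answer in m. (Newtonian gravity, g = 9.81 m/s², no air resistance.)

v = 64.21 mph × 0.44704 = 28.7044 m/s
h = v² / (2g) = 28.7044² / (2 × 9.81) = 42.0 m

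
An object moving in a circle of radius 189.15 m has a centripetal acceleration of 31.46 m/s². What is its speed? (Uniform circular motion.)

v = √(a_c × r) = √(31.46 × 189.15) = 77.14 m/s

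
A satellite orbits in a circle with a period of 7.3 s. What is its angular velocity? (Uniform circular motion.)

ω = 2π/T = 2π/7.3 = 0.8607 rad/s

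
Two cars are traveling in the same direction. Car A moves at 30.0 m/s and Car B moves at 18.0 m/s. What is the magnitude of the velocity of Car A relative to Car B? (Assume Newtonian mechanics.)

v_rel = |v_A - v_B| = |30.0 - 18.0| = 12.0 m/s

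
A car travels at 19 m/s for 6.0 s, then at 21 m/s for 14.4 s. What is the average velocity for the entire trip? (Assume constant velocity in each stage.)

d₁ = v₁t₁ = 19 × 6.0 = 114.0 m
d₂ = v₂t₂ = 21 × 14.4 = 302.4 m
d_total = 416.4 m, t_total = 20.4 s
v_avg = d_total/t_total = 416.4/20.4 = 20.41 m/s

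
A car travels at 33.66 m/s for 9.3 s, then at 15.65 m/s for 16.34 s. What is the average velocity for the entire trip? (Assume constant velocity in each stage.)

d₁ = v₁t₁ = 33.66 × 9.3 = 313.038 m
d₂ = v₂t₂ = 15.65 × 16.34 = 255.721 m
d_total = 568.759 m, t_total = 25.64 s
v_avg = d_total/t_total = 568.759/25.64 = 22.18 m/s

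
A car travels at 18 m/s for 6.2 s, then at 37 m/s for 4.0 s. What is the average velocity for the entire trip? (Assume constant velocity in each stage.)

d₁ = v₁t₁ = 18 × 6.2 = 111.6 m
d₂ = v₂t₂ = 37 × 4.0 = 148.0 m
d_total = 259.6 m, t_total = 10.2 s
v_avg = d_total/t_total = 259.6/10.2 = 25.45 m/s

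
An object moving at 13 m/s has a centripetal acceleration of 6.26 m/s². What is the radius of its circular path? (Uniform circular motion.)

r = v²/a_c = 13²/6.26 = 27.0 m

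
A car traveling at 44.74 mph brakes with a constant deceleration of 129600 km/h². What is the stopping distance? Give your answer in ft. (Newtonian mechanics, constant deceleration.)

v₀ = 44.74 mph × 0.44704 = 20.0006 m/s
a = 129600 km/h² × 7.716049382716049e-05 = 10.0 m/s²
d = v₀² / (2a) = 20.0006² / (2 × 10.0) = 400.024 / 20.0 = 20.0012 m
d = 20.0012 m / 0.3048 = 65.62 ft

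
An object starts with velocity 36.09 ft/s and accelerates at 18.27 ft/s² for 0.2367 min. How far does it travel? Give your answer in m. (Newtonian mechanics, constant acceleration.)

v₀ = 36.09 ft/s × 0.3048 = 11.0002 m/s
a = 18.27 ft/s² × 0.3048 = 5.5687 m/s²
t = 0.2367 min × 60.0 = 14.202 s
d = v₀ × t + ½ × a × t² = 11.0002 × 14.202 + 0.5 × 5.5687 × 14.202² = 717.8 m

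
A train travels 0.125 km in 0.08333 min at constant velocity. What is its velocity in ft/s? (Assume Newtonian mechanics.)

d = 0.125 km × 1000.0 = 125.0 m
t = 0.08333 min × 60.0 = 4.9998 s
v = d / t = 125.0 / 4.9998 = 25.001 m/s
v = 25.001 m/s / 0.3048 = 82.02 ft/s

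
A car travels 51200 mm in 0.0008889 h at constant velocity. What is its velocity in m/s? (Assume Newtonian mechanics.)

d = 51200 mm × 0.001 = 51.2 m
t = 0.0008889 h × 3600.0 = 3.20004 s
v = d / t = 51.2 / 3.20004 = 16.0 m/s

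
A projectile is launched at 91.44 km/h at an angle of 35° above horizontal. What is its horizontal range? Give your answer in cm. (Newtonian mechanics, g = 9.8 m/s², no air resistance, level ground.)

v₀ = 91.44 km/h × 0.2777777777777778 = 25.4 m/s
R = v₀² × sin(2θ) / g = 25.4² × sin(2 × 35°) / 9.8 = 645.16 × 0.939693 / 9.8 = 61.8625 m
R = 61.8625 m / 0.01 = 6186 cm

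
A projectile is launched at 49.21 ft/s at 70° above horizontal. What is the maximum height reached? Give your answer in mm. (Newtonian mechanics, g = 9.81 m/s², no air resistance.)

v₀ = 49.21 ft/s × 0.3048 = 14.9992 m/s
H = v₀² × sin²(θ) / (2g) = 14.9992² × sin(70°)² / (2 × 9.81) = 224.976 × 0.883022 / 19.62 = 10.1253 m
H = 10.1253 m / 0.001 = 10130 mm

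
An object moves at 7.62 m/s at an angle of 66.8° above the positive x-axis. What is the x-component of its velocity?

vₓ = v cos(θ) = 7.62 × cos(66.8°) = 3.0 m/s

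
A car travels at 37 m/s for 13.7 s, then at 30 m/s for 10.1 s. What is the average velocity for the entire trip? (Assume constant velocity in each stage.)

d₁ = v₁t₁ = 37 × 13.7 = 506.9 m
d₂ = v₂t₂ = 30 × 10.1 = 303.0 m
d_total = 809.9 m, t_total = 23.8 s
v_avg = d_total/t_total = 809.9/23.8 = 34.03 m/s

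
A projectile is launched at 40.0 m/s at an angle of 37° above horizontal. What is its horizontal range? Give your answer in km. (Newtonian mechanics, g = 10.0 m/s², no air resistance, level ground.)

R = v₀² × sin(2θ) / g = 40.0² × sin(2 × 37°) / 10.0 = 1600.0 × 0.961262 / 10.0 = 153.802 m
R = 153.802 m / 1000.0 = 0.1538 km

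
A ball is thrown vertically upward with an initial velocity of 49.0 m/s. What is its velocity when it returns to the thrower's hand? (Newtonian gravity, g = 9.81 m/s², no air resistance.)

By conservation of energy (no air resistance), the ball returns to the throw height with the same speed as launch, but directed downward.
|v_ground| = v₀ = 49.0 m/s
v_ground = 49.0 m/s (downward)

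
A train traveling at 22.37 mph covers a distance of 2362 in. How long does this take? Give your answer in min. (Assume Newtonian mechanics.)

d = 2362 in × 0.0254 = 59.9948 m
v = 22.37 mph × 0.44704 = 10.0003 m/s
t = d / v = 59.9948 / 10.0003 = 5.9993 s
t = 5.9993 s / 60.0 = 0.09999 min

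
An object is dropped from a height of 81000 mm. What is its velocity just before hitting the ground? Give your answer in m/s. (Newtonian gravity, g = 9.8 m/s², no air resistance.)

h = 81000 mm × 0.001 = 81.0 m
v = √(2gh) = √(2 × 9.8 × 81.0) = 39.84 m/s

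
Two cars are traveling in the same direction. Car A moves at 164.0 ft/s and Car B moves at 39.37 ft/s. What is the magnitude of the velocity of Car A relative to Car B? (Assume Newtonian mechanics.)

v_rel = |v_A - v_B| = |164.0 - 39.37| = 124.63 ft/s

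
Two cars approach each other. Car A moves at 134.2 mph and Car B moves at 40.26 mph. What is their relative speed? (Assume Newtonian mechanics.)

v_rel = v_A + v_B = 134.2 + 40.26 = 174.46 mph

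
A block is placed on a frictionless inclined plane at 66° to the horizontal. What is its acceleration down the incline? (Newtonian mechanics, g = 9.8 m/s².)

a = g sin(θ) = 9.8 × sin(66°) = 9.8 × 0.9135 = 8.95 m/s²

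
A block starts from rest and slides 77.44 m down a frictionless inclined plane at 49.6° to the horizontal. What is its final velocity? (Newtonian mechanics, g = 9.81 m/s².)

a = g sin(θ) = 9.81 × sin(49.6°) = 7.4707 m/s²
v = √(2ad) = √(2 × 7.4707 × 77.44) = 34.02 m/s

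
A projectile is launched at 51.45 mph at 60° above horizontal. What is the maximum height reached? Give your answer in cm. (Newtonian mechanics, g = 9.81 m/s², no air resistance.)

v₀ = 51.45 mph × 0.44704 = 23.0002 m/s
H = v₀² × sin²(θ) / (2g) = 23.0002² × sin(60°)² / (2 × 9.81) = 529.009 × 0.75 / 19.62 = 20.2221 m
H = 20.2221 m / 0.01 = 2022 cm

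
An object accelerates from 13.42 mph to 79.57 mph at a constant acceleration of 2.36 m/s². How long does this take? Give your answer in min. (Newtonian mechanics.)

v₀ = 13.42 mph × 0.44704 = 5.99928 m/s
v = 79.57 mph × 0.44704 = 35.571 m/s
t = (v - v₀) / a = (35.571 - 5.99928) / 2.36 = 12.5304 s
t = 12.5304 s / 60.0 = 0.2088 min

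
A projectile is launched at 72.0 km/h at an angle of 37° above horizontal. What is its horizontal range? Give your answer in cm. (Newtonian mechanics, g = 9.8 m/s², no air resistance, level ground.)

v₀ = 72.0 km/h × 0.2777777777777778 = 20.0 m/s
R = v₀² × sin(2θ) / g = 20.0² × sin(2 × 37°) / 9.8 = 400.0 × 0.961262 / 9.8 = 39.2352 m
R = 39.2352 m / 0.01 = 3924 cm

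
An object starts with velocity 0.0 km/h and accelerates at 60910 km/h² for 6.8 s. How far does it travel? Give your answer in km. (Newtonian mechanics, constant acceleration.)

v₀ = 0.0 km/h × 0.2777777777777778 = 0.0 m/s
a = 60910 km/h² × 7.716049382716049e-05 = 4.69985 m/s²
d = v₀ × t + ½ × a × t² = 0.0 × 6.8 + 0.5 × 4.69985 × 6.8² = 108.661 m
d = 108.661 m / 1000.0 = 0.1087 km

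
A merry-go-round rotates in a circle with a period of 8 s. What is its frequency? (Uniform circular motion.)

f = 1/T = 1/8 = 0.125 Hz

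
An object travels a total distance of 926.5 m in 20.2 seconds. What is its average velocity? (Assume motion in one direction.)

v_avg = Δd / Δt = 926.5 / 20.2 = 45.87 m/s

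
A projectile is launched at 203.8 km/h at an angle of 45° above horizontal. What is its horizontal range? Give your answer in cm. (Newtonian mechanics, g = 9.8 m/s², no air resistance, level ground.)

v₀ = 203.8 km/h × 0.2777777777777778 = 56.6111 m/s
R = v₀² × sin(2θ) / g = 56.6111² × sin(2 × 45°) / 9.8 = 3204.82 × 1.0 / 9.8 = 327.022 m
R = 327.022 m / 0.01 = 32700 cm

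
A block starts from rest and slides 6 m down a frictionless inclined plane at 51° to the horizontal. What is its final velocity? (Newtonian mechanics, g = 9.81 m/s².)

a = g sin(θ) = 9.81 × sin(51°) = 7.6238 m/s²
v = √(2ad) = √(2 × 7.6238 × 6) = 9.56 m/s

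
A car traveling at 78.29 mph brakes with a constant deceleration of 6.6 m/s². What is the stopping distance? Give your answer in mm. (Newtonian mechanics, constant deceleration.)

v₀ = 78.29 mph × 0.44704 = 34.9988 m/s
d = v₀² / (2a) = 34.9988² / (2 × 6.6) = 1224.92 / 13.2 = 92.797 m
d = 92.797 m / 0.001 = 92800 mm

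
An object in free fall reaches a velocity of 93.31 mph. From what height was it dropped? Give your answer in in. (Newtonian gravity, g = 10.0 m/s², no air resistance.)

v = 93.31 mph × 0.44704 = 41.7133 m/s
h = v² / (2g) = 41.7133² / (2 × 10.0) = 87.0 m
h = 87.0 m / 0.0254 = 3425 in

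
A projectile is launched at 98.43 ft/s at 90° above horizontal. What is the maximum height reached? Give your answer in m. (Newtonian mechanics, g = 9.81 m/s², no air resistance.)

v₀ = 98.43 ft/s × 0.3048 = 30.0015 m/s
H = v₀² × sin²(θ) / (2g) = 30.0015² × sin(90°)² / (2 × 9.81) = 900.09 × 1.0 / 19.62 = 45.88 m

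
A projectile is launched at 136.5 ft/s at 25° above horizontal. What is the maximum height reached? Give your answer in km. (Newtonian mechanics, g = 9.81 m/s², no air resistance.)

v₀ = 136.5 ft/s × 0.3048 = 41.6052 m/s
H = v₀² × sin²(θ) / (2g) = 41.6052² × sin(25°)² / (2 × 9.81) = 1730.99 × 0.178606 / 19.62 = 15.7577 m
H = 15.7577 m / 1000.0 = 0.01576 km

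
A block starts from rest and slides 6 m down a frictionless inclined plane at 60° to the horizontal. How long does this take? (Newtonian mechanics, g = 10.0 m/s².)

a = g sin(θ) = 10.0 × sin(60°) = 8.6603 m/s²
t = √(2d/a) = √(2 × 6 / 8.6603) = 1.18 s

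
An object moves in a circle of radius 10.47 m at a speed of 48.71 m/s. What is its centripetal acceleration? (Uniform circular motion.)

a_c = v²/r = 48.71²/10.47 = 2372.6641/10.47 = 226.62 m/s²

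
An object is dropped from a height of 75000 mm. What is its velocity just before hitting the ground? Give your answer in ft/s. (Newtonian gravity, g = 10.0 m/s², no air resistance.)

h = 75000 mm × 0.001 = 75.0 m
v = √(2gh) = √(2 × 10.0 × 75.0) = 38.7298 m/s
v = 38.7298 m/s / 0.3048 = 127.1 ft/s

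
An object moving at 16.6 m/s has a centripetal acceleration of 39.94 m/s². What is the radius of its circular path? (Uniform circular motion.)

r = v²/a_c = 16.6²/39.94 = 6.9 m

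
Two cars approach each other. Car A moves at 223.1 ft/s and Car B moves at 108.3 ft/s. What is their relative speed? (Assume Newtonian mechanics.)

v_rel = v_A + v_B = 223.1 + 108.3 = 331.4 ft/s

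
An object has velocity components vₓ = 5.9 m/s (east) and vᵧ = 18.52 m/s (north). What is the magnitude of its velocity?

|v| = √(vₓ² + vᵧ²) = √(5.9² + 18.52²) = √(377.8004) = 19.44 m/s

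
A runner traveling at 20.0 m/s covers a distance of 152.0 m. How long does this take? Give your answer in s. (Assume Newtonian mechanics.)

t = d / v = 152.0 / 20.0 = 7.6 s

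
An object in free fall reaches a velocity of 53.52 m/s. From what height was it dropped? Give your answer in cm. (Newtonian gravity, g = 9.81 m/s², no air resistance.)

h = v² / (2g) = 53.52² / (2 × 9.81) = 145.993 m
h = 145.993 m / 0.01 = 14600 cm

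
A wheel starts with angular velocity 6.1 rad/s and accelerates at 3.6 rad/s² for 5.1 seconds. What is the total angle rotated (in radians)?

θ = ω₀t + ½αt² = 6.1×5.1 + ½×3.6×5.1² = 77.93 rad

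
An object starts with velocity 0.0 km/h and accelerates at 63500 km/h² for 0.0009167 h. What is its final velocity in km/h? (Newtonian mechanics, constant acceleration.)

v₀ = 0.0 km/h × 0.2777777777777778 = 0.0 m/s
a = 63500 km/h² × 7.716049382716049e-05 = 4.89969 m/s²
t = 0.0009167 h × 3600.0 = 3.30012 s
v = v₀ + a × t = 0.0 + 4.89969 × 3.30012 = 16.1696 m/s
v = 16.1696 m/s / 0.2777777777777778 = 58.21 km/h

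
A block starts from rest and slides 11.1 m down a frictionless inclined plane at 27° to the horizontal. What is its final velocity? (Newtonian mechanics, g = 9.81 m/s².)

a = g sin(θ) = 9.81 × sin(27°) = 4.4536 m/s²
v = √(2ad) = √(2 × 4.4536 × 11.1) = 9.94 m/s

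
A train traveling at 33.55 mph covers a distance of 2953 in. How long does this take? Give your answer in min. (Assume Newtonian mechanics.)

d = 2953 in × 0.0254 = 75.0062 m
v = 33.55 mph × 0.44704 = 14.9982 m/s
t = d / v = 75.0062 / 14.9982 = 5.00101 s
t = 5.00101 s / 60.0 = 0.08335 min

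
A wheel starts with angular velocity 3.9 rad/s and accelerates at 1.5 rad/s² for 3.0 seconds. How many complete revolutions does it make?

θ = ω₀t + ½αt² = 3.9×3.0 + ½×1.5×3.0² = 18.45 rad
Total revolutions = θ/(2π) = 18.45/(2π) = 2.94
Complete revolutions = ⌊2.94⌋ = 2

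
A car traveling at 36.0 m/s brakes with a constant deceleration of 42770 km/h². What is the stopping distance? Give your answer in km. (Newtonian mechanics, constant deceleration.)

a = 42770 km/h² × 7.716049382716049e-05 = 3.30015 m/s²
d = v₀² / (2a) = 36.0² / (2 × 3.30015) = 1296.0 / 6.6003 = 196.355 m
d = 196.355 m / 1000.0 = 0.1964 km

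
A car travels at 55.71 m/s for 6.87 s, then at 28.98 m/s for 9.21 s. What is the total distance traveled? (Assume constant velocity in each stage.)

d₁ = v₁t₁ = 55.71 × 6.87 = 382.7277 m
d₂ = v₂t₂ = 28.98 × 9.21 = 266.9058 m
d_total = 382.7277 + 266.9058 = 649.63 m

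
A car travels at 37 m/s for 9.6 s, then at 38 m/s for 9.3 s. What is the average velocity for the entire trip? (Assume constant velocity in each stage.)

d₁ = v₁t₁ = 37 × 9.6 = 355.2 m
d₂ = v₂t₂ = 38 × 9.3 = 353.4 m
d_total = 708.6 m, t_total = 18.9 s
v_avg = d_total/t_total = 708.6/18.9 = 37.49 m/s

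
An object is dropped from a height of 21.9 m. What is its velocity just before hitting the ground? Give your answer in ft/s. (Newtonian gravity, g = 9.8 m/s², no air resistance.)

v = √(2gh) = √(2 × 9.8 × 21.9) = 20.7181 m/s
v = 20.7181 m/s / 0.3048 = 67.97 ft/s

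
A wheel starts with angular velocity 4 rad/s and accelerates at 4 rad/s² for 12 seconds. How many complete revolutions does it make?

θ = ω₀t + ½αt² = 4×12 + ½×4×12² = 336.0 rad
Total revolutions = θ/(2π) = 336.0/(2π) = 53.48
Complete revolutions = ⌊53.48⌋ = 53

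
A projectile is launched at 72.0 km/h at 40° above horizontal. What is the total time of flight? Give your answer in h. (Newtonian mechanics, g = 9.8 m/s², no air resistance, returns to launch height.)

v₀ = 72.0 km/h × 0.2777777777777778 = 20.0 m/s
T = 2 × v₀ × sin(θ) / g = 2 × 20.0 × sin(40°) / 9.8 = 2 × 20.0 × 0.642788 / 9.8 = 2.62362 s
T = 2.62362 s / 3600.0 = 0.0007288 h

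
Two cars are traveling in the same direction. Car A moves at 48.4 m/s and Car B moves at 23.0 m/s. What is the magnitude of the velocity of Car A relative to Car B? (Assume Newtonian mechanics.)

v_rel = |v_A - v_B| = |48.4 - 23.0| = 25.4 m/s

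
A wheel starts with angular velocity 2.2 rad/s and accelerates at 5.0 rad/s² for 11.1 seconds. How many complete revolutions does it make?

θ = ω₀t + ½αt² = 2.2×11.1 + ½×5.0×11.1² = 332.445 rad
Total revolutions = θ/(2π) = 332.445/(2π) = 52.91
Complete revolutions = ⌊52.91⌋ = 52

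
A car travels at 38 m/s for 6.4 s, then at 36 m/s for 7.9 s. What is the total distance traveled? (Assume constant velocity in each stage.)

d₁ = v₁t₁ = 38 × 6.4 = 243.2 m
d₂ = v₂t₂ = 36 × 7.9 = 284.4 m
d_total = 243.2 + 284.4 = 527.6 m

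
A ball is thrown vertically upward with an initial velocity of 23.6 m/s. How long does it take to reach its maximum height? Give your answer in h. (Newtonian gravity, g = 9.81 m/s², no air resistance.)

t_up = v₀ / g = 23.6 / 9.81 = 2.40571 s
t_up = 2.40571 s / 3600.0 = 0.0006683 h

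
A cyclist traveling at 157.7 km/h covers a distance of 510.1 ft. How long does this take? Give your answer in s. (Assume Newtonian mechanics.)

d = 510.1 ft × 0.3048 = 155.478 m
v = 157.7 km/h × 0.2777777777777778 = 43.8056 m/s
t = d / v = 155.478 / 43.8056 = 3.549 s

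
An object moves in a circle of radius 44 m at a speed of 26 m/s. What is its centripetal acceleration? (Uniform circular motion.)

a_c = v²/r = 26²/44 = 676/44 = 15.36 m/s²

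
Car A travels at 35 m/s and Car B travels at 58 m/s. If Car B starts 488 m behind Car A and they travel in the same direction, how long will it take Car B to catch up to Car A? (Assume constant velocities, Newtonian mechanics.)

Relative speed: v_rel = 58 - 35 = 23 m/s
Time to catch: t = d₀/v_rel = 488/23 = 21.22 s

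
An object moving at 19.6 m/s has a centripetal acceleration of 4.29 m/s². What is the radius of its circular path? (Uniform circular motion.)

r = v²/a_c = 19.6²/4.29 = 89.55 m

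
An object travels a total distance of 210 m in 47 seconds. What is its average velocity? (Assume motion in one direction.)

v_avg = Δd / Δt = 210 / 47 = 4.47 m/s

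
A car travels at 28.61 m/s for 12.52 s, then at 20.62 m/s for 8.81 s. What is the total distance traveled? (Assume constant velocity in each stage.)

d₁ = v₁t₁ = 28.61 × 12.52 = 358.1972 m
d₂ = v₂t₂ = 20.62 × 8.81 = 181.6622 m
d_total = 358.1972 + 181.6622 = 539.86 m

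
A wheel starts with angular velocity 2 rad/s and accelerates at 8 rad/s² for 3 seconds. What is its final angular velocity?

ω = ω₀ + αt = 2 + 8 × 3 = 26 rad/s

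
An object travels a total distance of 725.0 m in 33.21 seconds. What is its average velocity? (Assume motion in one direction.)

v_avg = Δd / Δt = 725.0 / 33.21 = 21.83 m/s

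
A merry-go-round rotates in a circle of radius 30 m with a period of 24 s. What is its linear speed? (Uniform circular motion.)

v = 2πr/T = 2π×30/24 = 7.85 m/s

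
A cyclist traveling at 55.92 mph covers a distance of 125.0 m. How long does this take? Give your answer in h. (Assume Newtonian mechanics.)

v = 55.92 mph × 0.44704 = 24.9985 m/s
t = d / v = 125.0 / 24.9985 = 5.0003 s
t = 5.0003 s / 3600.0 = 0.001389 h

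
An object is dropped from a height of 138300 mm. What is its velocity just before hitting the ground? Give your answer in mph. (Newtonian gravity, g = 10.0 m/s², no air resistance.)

h = 138300 mm × 0.001 = 138.3 m
v = √(2gh) = √(2 × 10.0 × 138.3) = 52.5928 m/s
v = 52.5928 m/s / 0.44704 = 117.6 mph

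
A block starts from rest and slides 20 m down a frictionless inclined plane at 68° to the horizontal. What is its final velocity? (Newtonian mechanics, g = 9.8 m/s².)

a = g sin(θ) = 9.8 × sin(68°) = 9.0864 m/s²
v = √(2ad) = √(2 × 9.0864 × 20) = 19.06 m/s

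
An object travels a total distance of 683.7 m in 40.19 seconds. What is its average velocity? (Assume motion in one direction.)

v_avg = Δd / Δt = 683.7 / 40.19 = 17.01 m/s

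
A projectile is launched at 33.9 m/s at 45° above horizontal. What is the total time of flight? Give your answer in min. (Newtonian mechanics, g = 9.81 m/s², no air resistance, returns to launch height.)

T = 2 × v₀ × sin(θ) / g = 2 × 33.9 × sin(45°) / 9.81 = 2 × 33.9 × 0.707107 / 9.81 = 4.88704 s
T = 4.88704 s / 60.0 = 0.08145 min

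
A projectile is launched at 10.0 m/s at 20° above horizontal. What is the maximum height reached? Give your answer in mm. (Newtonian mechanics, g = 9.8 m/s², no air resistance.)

H = v₀² × sin²(θ) / (2g) = 10.0² × sin(20°)² / (2 × 9.8) = 100.0 × 0.116978 / 19.6 = 0.596827 m
H = 0.596827 m / 0.001 = 596.8 mm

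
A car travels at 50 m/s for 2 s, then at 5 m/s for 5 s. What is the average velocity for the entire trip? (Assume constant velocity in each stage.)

d₁ = v₁t₁ = 50 × 2 = 100 m
d₂ = v₂t₂ = 5 × 5 = 25 m
d_total = 125 m, t_total = 7 s
v_avg = d_total/t_total = 125/7 = 17.86 m/s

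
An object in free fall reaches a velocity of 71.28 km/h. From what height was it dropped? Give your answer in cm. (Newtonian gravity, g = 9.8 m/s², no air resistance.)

v = 71.28 km/h × 0.2777777777777778 = 19.8 m/s
h = v² / (2g) = 19.8² / (2 × 9.8) = 20.002 m
h = 20.002 m / 0.01 = 2000 cm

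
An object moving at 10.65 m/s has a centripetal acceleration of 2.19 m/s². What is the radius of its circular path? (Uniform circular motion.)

r = v²/a_c = 10.65²/2.19 = 51.79 m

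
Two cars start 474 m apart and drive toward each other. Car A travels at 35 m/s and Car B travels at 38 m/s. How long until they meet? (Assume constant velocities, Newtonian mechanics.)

Combined speed: v_combined = 35 + 38 = 73 m/s
Time to meet: t = d/v_combined = 474/73 = 6.49 s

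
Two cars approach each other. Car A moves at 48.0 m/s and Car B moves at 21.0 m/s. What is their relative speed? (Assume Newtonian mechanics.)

v_rel = v_A + v_B = 48.0 + 21.0 = 69.0 m/s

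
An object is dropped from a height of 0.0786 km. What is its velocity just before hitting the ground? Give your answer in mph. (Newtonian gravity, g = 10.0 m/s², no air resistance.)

h = 0.0786 km × 1000.0 = 78.6 m
v = √(2gh) = √(2 × 10.0 × 78.6) = 39.6485 m/s
v = 39.6485 m/s / 0.44704 = 88.69 mph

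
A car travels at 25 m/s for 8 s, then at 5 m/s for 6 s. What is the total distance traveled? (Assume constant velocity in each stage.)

d₁ = v₁t₁ = 25 × 8 = 200 m
d₂ = v₂t₂ = 5 × 6 = 30 m
d_total = 200 + 30 = 230 m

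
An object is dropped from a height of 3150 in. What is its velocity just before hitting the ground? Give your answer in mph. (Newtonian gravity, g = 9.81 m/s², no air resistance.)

h = 3150 in × 0.0254 = 80.01 m
v = √(2gh) = √(2 × 9.81 × 80.01) = 39.6207 m/s
v = 39.6207 m/s / 0.44704 = 88.63 mph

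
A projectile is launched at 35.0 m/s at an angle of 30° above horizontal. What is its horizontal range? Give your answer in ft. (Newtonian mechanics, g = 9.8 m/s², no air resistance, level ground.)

R = v₀² × sin(2θ) / g = 35.0² × sin(2 × 30°) / 9.8 = 1225.0 × 0.866025 / 9.8 = 108.253 m
R = 108.253 m / 0.3048 = 355.2 ft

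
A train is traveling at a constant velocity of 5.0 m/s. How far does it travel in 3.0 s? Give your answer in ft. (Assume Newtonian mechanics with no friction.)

d = v × t = 5.0 × 3.0 = 15.0 m
d = 15.0 m / 0.3048 = 49.21 ft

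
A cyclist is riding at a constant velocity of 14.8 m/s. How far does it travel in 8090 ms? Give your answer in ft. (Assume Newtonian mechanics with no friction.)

t = 8090 ms × 0.001 = 8.09 s
d = v × t = 14.8 × 8.09 = 119.732 m
d = 119.732 m / 0.3048 = 392.8 ft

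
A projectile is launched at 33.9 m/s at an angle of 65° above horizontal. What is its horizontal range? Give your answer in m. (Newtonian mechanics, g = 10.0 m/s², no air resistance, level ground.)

R = v₀² × sin(2θ) / g = 33.9² × sin(2 × 65°) / 10.0 = 1149.21 × 0.766044 / 10.0 = 88.03 m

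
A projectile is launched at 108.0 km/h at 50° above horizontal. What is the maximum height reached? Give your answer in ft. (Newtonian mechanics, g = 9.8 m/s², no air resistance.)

v₀ = 108.0 km/h × 0.2777777777777778 = 30.0 m/s
H = v₀² × sin²(θ) / (2g) = 30.0² × sin(50°)² / (2 × 9.8) = 900.0 × 0.586824 / 19.6 = 26.946 m
H = 26.946 m / 0.3048 = 88.41 ft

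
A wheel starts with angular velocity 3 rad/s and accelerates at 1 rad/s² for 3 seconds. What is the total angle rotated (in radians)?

θ = ω₀t + ½αt² = 3×3 + ½×1×3² = 13.5 rad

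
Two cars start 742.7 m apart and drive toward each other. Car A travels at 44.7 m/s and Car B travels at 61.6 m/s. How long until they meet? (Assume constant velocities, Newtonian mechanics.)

Combined speed: v_combined = 44.7 + 61.6 = 106.3 m/s
Time to meet: t = d/v_combined = 742.7/106.3 = 6.99 s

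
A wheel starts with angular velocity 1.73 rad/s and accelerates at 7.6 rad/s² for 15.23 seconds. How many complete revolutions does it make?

θ = ω₀t + ½αt² = 1.73×15.23 + ½×7.6×15.23² = 907.76892 rad
Total revolutions = θ/(2π) = 907.76892/(2π) = 144.48
Complete revolutions = ⌊144.48⌋ = 144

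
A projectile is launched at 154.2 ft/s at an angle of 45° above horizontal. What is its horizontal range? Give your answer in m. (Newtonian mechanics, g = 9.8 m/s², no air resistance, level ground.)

v₀ = 154.2 ft/s × 0.3048 = 47.0002 m/s
R = v₀² × sin(2θ) / g = 47.0002² × sin(2 × 45°) / 9.8 = 2209.02 × 1.0 / 9.8 = 225.4 m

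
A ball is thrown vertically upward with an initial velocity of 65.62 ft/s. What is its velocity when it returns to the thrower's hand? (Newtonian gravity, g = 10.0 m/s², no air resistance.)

By conservation of energy (no air resistance), the ball returns to the throw height with the same speed as launch, but directed downward.
|v_ground| = v₀ = 65.62 ft/s
v_ground = 65.62 ft/s (downward)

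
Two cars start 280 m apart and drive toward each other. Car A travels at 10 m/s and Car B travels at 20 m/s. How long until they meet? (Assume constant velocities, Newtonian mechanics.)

Combined speed: v_combined = 10 + 20 = 30 m/s
Time to meet: t = d/v_combined = 280/30 = 9.33 s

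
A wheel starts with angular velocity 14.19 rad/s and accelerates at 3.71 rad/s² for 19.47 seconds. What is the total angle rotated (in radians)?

θ = ω₀t + ½αt² = 14.19×19.47 + ½×3.71×19.47² = 979.47 rad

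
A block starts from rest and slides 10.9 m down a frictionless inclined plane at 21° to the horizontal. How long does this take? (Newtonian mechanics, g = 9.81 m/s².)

a = g sin(θ) = 9.81 × sin(21°) = 3.5156 m/s²
t = √(2d/a) = √(2 × 10.9 / 3.5156) = 2.49 s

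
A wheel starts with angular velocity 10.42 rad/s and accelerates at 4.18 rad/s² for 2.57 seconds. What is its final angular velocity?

ω = ω₀ + αt = 10.42 + 4.18 × 2.57 = 21.16 rad/s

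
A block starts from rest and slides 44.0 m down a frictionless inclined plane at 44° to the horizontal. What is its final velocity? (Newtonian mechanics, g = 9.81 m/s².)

a = g sin(θ) = 9.81 × sin(44°) = 6.8146 m/s²
v = √(2ad) = √(2 × 6.8146 × 44.0) = 24.49 m/s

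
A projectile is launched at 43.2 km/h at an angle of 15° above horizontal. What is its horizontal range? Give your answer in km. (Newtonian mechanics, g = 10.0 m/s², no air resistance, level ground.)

v₀ = 43.2 km/h × 0.2777777777777778 = 12.0 m/s
R = v₀² × sin(2θ) / g = 12.0² × sin(2 × 15°) / 10.0 = 144.0 × 0.5 / 10.0 = 7.2 m
R = 7.2 m / 1000.0 = 0.0072 km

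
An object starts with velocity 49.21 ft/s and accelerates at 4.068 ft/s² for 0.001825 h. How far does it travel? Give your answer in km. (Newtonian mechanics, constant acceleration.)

v₀ = 49.21 ft/s × 0.3048 = 14.9992 m/s
a = 4.068 ft/s² × 0.3048 = 1.23993 m/s²
t = 0.001825 h × 3600.0 = 6.57 s
d = v₀ × t + ½ × a × t² = 14.9992 × 6.57 + 0.5 × 1.23993 × 6.57² = 125.305 m
d = 125.305 m / 1000.0 = 0.1253 km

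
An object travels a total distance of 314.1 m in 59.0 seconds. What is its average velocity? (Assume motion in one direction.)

v_avg = Δd / Δt = 314.1 / 59.0 = 5.32 m/s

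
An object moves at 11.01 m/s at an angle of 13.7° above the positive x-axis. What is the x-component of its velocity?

vₓ = v cos(θ) = 11.01 × cos(13.7°) = 10.7 m/s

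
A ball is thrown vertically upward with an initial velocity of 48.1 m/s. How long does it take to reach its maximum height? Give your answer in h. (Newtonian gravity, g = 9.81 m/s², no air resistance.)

t_up = v₀ / g = 48.1 / 9.81 = 4.90316 s
t_up = 4.90316 s / 3600.0 = 0.001362 h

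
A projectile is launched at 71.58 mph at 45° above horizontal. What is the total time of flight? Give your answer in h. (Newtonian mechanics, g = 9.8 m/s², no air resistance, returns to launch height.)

v₀ = 71.58 mph × 0.44704 = 31.9991 m/s
T = 2 × v₀ × sin(θ) / g = 2 × 31.9991 × sin(45°) / 9.8 = 2 × 31.9991 × 0.707107 / 9.8 = 4.61771 s
T = 4.61771 s / 3600.0 = 0.001283 h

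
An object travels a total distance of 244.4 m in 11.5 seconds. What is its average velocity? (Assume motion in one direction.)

v_avg = Δd / Δt = 244.4 / 11.5 = 21.25 m/s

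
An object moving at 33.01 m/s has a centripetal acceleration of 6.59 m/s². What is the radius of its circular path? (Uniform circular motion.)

r = v²/a_c = 33.01²/6.59 = 165.35 m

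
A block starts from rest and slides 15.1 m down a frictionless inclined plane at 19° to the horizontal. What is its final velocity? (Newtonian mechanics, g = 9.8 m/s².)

a = g sin(θ) = 9.8 × sin(19°) = 3.1906 m/s²
v = √(2ad) = √(2 × 3.1906 × 15.1) = 9.82 m/s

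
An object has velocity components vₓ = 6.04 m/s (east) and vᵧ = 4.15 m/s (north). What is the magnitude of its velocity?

|v| = √(vₓ² + vᵧ²) = √(6.04² + 4.15²) = √(53.7041) = 7.33 m/s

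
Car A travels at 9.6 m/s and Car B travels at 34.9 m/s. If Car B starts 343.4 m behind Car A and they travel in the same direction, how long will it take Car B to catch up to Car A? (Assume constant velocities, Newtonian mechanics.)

Relative speed: v_rel = 34.9 - 9.6 = 25.3 m/s
Time to catch: t = d₀/v_rel = 343.4/25.3 = 13.57 s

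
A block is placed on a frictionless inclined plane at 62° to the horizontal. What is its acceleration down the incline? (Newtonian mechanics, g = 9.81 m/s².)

a = g sin(θ) = 9.81 × sin(62°) = 9.81 × 0.8829 = 8.66 m/s²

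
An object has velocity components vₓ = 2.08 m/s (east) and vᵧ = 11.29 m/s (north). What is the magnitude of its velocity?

|v| = √(vₓ² + vᵧ²) = √(2.08² + 11.29²) = √(131.7905) = 11.48 m/s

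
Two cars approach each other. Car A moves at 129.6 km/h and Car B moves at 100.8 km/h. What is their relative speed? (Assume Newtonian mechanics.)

v_rel = v_A + v_B = 129.6 + 100.8 = 230.4 km/h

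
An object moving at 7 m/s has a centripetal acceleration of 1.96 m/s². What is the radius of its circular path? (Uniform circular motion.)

r = v²/a_c = 7²/1.96 = 25.0 m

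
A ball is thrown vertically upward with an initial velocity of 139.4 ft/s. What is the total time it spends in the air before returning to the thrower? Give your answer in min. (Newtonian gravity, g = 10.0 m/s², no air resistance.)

v₀ = 139.4 ft/s × 0.3048 = 42.4891 m/s
t_total = 2 × v₀ / g = 2 × 42.4891 / 10.0 = 8.49782 s
t_total = 8.49782 s / 60.0 = 0.1416 min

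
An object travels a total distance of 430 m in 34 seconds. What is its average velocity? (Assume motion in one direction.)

v_avg = Δd / Δt = 430 / 34 = 12.65 m/s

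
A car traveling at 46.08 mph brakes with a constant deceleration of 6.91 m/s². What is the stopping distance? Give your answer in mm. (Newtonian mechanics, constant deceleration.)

v₀ = 46.08 mph × 0.44704 = 20.5996 m/s
d = v₀² / (2a) = 20.5996² / (2 × 6.91) = 424.344 / 13.82 = 30.7051 m
d = 30.7051 m / 0.001 = 30710 mm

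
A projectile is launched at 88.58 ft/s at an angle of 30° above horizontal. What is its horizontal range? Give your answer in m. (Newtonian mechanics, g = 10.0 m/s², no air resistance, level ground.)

v₀ = 88.58 ft/s × 0.3048 = 26.9992 m/s
R = v₀² × sin(2θ) / g = 26.9992² × sin(2 × 30°) / 10.0 = 728.957 × 0.866025 / 10.0 = 63.13 m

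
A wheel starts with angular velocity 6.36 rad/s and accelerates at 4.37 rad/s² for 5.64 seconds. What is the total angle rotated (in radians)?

θ = ω₀t + ½αt² = 6.36×5.64 + ½×4.37×5.64² = 105.37 rad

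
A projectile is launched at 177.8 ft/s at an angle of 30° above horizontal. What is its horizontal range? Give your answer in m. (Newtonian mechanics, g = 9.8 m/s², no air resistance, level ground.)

v₀ = 177.8 ft/s × 0.3048 = 54.1934 m/s
R = v₀² × sin(2θ) / g = 54.1934² × sin(2 × 30°) / 9.8 = 2936.92 × 0.866025 / 9.8 = 259.5 m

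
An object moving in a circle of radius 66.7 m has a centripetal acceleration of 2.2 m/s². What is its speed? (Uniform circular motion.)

v = √(a_c × r) = √(2.2 × 66.7) = 12.11 m/s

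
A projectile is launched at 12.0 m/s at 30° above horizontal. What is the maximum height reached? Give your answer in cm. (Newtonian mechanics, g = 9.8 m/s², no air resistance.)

H = v₀² × sin²(θ) / (2g) = 12.0² × sin(30°)² / (2 × 9.8) = 144.0 × 0.25 / 19.6 = 1.83673 m
H = 1.83673 m / 0.01 = 183.7 cm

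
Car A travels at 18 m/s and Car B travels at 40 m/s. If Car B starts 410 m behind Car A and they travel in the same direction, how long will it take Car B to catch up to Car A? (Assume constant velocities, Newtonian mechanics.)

Relative speed: v_rel = 40 - 18 = 22 m/s
Time to catch: t = d₀/v_rel = 410/22 = 18.64 s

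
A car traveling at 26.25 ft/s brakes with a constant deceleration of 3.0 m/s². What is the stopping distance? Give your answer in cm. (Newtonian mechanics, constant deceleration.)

v₀ = 26.25 ft/s × 0.3048 = 8.001 m/s
d = v₀² / (2a) = 8.001² / (2 × 3.0) = 64.016 / 6.0 = 10.6693 m
d = 10.6693 m / 0.01 = 1067 cm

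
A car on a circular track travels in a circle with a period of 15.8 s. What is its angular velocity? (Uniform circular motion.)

ω = 2π/T = 2π/15.8 = 0.3977 rad/s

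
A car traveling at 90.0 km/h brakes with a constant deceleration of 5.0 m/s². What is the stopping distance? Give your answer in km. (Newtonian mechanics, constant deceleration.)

v₀ = 90.0 km/h × 0.2777777777777778 = 25.0 m/s
d = v₀² / (2a) = 25.0² / (2 × 5.0) = 625.0 / 10.0 = 62.5 m
d = 62.5 m / 1000.0 = 0.0625 km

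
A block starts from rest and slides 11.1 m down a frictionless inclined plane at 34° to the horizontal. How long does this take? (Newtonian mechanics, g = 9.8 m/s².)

a = g sin(θ) = 9.8 × sin(34°) = 5.4801 m/s²
t = √(2d/a) = √(2 × 11.1 / 5.4801) = 2.01 s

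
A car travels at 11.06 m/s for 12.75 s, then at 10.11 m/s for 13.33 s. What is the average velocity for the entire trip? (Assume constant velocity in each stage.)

d₁ = v₁t₁ = 11.06 × 12.75 = 141.015 m
d₂ = v₂t₂ = 10.11 × 13.33 = 134.7663 m
d_total = 275.7813 m, t_total = 26.08 s
v_avg = d_total/t_total = 275.7813/26.08 = 10.57 m/s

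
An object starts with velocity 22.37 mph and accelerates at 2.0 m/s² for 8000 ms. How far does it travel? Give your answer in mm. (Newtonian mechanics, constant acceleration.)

v₀ = 22.37 mph × 0.44704 = 10.0003 m/s
t = 8000 ms × 0.001 = 8.0 s
d = v₀ × t + ½ × a × t² = 10.0003 × 8.0 + 0.5 × 2.0 × 8.0² = 144.002 m
d = 144.002 m / 0.001 = 144000 mm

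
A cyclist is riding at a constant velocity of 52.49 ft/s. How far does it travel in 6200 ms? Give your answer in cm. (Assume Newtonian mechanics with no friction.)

v = 52.49 ft/s × 0.3048 = 15.999 m/s
t = 6200 ms × 0.001 = 6.2 s
d = v × t = 15.999 × 6.2 = 99.1938 m
d = 99.1938 m / 0.01 = 9919 cm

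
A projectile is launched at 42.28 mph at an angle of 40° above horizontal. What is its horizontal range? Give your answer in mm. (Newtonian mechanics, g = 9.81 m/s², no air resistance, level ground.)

v₀ = 42.28 mph × 0.44704 = 18.9009 m/s
R = v₀² × sin(2θ) / g = 18.9009² × sin(2 × 40°) / 9.81 = 357.244 × 0.984808 / 9.81 = 35.8631 m
R = 35.8631 m / 0.001 = 35860 mm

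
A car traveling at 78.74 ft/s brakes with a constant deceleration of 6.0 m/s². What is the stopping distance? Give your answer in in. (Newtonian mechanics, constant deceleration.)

v₀ = 78.74 ft/s × 0.3048 = 24.0 m/s
d = v₀² / (2a) = 24.0² / (2 × 6.0) = 576.0 / 12.0 = 48.0 m
d = 48.0 m / 0.0254 = 1890 in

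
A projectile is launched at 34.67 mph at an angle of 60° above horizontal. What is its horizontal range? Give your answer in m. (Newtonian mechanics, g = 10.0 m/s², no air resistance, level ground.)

v₀ = 34.67 mph × 0.44704 = 15.4989 m/s
R = v₀² × sin(2θ) / g = 15.4989² × sin(2 × 60°) / 10.0 = 240.216 × 0.866025 / 10.0 = 20.8 m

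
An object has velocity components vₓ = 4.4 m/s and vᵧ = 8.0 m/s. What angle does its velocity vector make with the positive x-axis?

θ = arctan(vᵧ/vₓ) = arctan(8.0/4.4) = 61.19°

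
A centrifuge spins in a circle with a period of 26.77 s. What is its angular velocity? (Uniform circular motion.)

ω = 2π/T = 2π/26.77 = 0.2347 rad/s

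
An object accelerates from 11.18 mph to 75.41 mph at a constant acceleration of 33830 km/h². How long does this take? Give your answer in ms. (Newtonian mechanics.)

v₀ = 11.18 mph × 0.44704 = 4.99791 m/s
v = 75.41 mph × 0.44704 = 33.7113 m/s
a = 33830 km/h² × 7.716049382716049e-05 = 2.61034 m/s²
t = (v - v₀) / a = (33.7113 - 4.99791) / 2.61034 = 10.9999 s
t = 10.9999 s / 0.001 = 11000 ms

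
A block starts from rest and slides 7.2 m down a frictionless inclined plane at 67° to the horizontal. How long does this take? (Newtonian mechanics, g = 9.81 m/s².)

a = g sin(θ) = 9.81 × sin(67°) = 9.0302 m/s²
t = √(2d/a) = √(2 × 7.2 / 9.0302) = 1.26 s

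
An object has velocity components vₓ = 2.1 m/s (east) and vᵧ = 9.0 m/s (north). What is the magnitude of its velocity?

|v| = √(vₓ² + vᵧ²) = √(2.1² + 9.0²) = √(85.41) = 9.24 m/s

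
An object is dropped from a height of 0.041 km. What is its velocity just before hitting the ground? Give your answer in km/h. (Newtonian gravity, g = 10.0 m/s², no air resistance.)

h = 0.041 km × 1000.0 = 41.0 m
v = √(2gh) = √(2 × 10.0 × 41.0) = 28.6356 m/s
v = 28.6356 m/s / 0.2777777777777778 = 103.1 km/h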